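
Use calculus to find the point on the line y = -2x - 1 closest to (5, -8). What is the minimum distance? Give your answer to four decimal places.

1.3416

Minimize D(x)^2 = (x - 5)^2 + (-2x + 7)^2.
d/dx[D^2] = 2(x - 5) + 2·(-2)·(-2x + 7) = 0 ⇒ x = 19/5.
Then y = -43/5 and the distance is √(9/5) ≈ 1.3416.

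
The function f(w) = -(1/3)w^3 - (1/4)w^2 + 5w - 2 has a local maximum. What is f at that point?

Critical points: f'(w) = -w^2 - (1/2)w + 5 vanishes at w = -5/2, 2.
f''(w) = -2w - 1/2. f''(-5/2) = 9/2 > 0 ⇒ local minimum; f''(2) = -9/2 < 0 ⇒ local maximum.
So the local maximum value is f(2) = 13/3.

13/3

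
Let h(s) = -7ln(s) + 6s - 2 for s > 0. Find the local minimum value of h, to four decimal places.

3.9209

h'(s) = -7/s + 6 = 0 gives s = 7/6.
h''(s) = 7/s², which is positive for s > 0, so this is a local minimum.
h(7/6) = -7·ln(7/6) + 7 - 2 ≈ 3.9209.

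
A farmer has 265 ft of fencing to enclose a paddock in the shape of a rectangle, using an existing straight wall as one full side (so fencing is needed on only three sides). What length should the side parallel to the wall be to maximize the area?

265/2

Let the sides perpendicular to the wall have length x and the parallel side y, so 2x + y = 265 and the area is A = xy = x(265 − 2x).
A'(x) = 265 − 4x = 0 gives x = 265/4, and A''(x) = −4 < 0 confirms a maximum.
Then y = 265 − 2·265/4 = 265/2 and A = 70225/8.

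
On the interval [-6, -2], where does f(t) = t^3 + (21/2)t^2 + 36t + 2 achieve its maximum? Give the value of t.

-2

Differentiating, f'(t) = 3t^2 + 21t + 36; which vanishes at t = -4 and t = -3.
Candidates: f(-6) = -52; f(-4) = -38; f(-3) = -77/2; f(-2) = -36.
The maximum over the interval is -36, attained at t = -2.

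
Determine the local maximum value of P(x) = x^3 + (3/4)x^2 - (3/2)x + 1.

9/4

P'(x) = 3x^2 + (3/2)x - 3/2. Setting P'(x) = 0 gives x ∈ {-1, 1/2}.
Since P''(x) = 6x + 3/2, we get P''(-1) = -9/2 < 0 ⇒ local maximum; P''(1/2) = 9/2 > 0 ⇒ local minimum.
The local maximum is P(-1) = 9/4.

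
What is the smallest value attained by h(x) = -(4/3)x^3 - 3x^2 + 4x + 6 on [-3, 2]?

The derivative is -4x^2 - 6x + 4, which vanishes at x = -2 and x = 1/2.
Evaluating at the critical points and endpoints: h(-3) = 3; h(-2) = -10/3; h(1/2) = 85/12; h(2) = -26/3.
The minimum over the interval is -26/3, attained at x = 2.

-26/3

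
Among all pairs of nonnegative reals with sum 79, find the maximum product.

With x + y = 79, the product is P(x) = x(79 − x).
P'(x) = 79 − 2x = 0 gives x = 79/2; P'' = −2 < 0, so this is the maximum.
P = 79/2·79/2 = 6241/4.

6241/4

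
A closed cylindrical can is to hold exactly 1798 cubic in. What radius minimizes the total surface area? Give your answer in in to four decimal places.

6.5898

With radius r and height h, πr²h = 1798 so h = 1798/(πr²), and S(r) = 2πr² + 2πrh = 2πr² + 2·1798/r.
S'(r) = 4πr − 2·1798/r² = 0 ⇒ r³ = 1798/(2π), so r ≈ 6.5898 and h = 2r ≈ 13.1795.
S''(r) = 4π + 4·1798/r³ > 0, so this is the minimum; S ≈ 818.5421.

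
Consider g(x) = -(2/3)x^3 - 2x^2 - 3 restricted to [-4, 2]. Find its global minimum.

-49/3

g'(x) = -2x^2 - 4x, which vanishes at x = -2 and x = 0.
Candidates: g(-4) = 23/3, g(-2) = -17/3, g(0) = -3, g(2) = -49/3.
Hence the absolute minimum is -49/3 at x = 2.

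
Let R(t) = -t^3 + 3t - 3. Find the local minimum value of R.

-5

R'(t) = -3t^2 + 3. Setting R'(t) = 0 gives t ∈ {-1, 1}.
Second-derivative test with R''(t) = -6t: R''(-1) = 6 > 0 ⇒ local minimum; R''(1) = -6 < 0 ⇒ local maximum.
Thus R has its local minimum at t = -1, with value -5.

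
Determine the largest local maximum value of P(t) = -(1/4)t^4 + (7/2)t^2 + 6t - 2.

P'(t) = -t^3 + 7t + 6 = 0 at t = -2, -1, 3.
P''(t) = -3t^2 + 7. P''(-2) = -5 < 0 ⇒ local maximum; P''(-1) = 4 > 0 ⇒ local minimum; P''(3) = -20 < 0 ⇒ local maximum.
The largest local maximum is P(3) = 109/4.

109/4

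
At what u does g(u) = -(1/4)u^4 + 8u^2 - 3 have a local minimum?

0

g'(u) = -u^3 + 16u. Setting g'(u) = 0 gives u ∈ {-4, 0, 4}.
g''(u) = -3u^2 + 16. g''(-4) = -32 < 0 ⇒ local maximum; g''(0) = 16 > 0 ⇒ local minimum; g''(4) = -32 < 0 ⇒ local maximum.
So the local minimum value is g(0) = -3.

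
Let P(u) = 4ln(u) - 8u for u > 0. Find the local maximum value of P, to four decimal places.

-6.7726

P'(u) = 4/u − 8 = 0 gives u = 1/2.
P''(u) = -4/u², which is negative for u > 0, so this is a local maximum.
P(1/2) = 4·ln(1/2) - 4 ≈ -6.7726.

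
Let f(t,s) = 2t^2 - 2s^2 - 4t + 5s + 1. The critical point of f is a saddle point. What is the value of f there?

17/8

∂f/∂t = 4t - 4 = 0 and ∂f/∂s = -4s + 5 = 0, so (t, s) = (1, 5/4).
The Hessian has f_{tt} = 4, f_{ss} = -4, f_{ts} = 0, giving D = -16 < 0, so the point is a saddle point.
f(1, 5/4) = 17/8.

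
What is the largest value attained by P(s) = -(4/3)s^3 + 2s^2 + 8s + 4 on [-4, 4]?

The derivative is -4s^2 + 4s + 8, which vanishes at s = -1 and s = 2.
Compare values at every candidate in [-4, 4]: P(-4) = 268/3; P(-1) = -2/3; P(2) = 52/3; P(4) = -52/3.
The maximum over the interval is 268/3, attained at s = -4.

268/3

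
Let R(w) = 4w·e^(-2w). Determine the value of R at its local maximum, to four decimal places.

Differentiating with the product rule gives R'(w) = (-8w + 4)·e^(-2w). Since e^(-2w) > 0, the only critical point is w = 1/2.
R''(1/2) has the same sign as -8 < 0, so this is a local maximum.
R(1/2) = (2)·e^(-1) ≈ 0.7358.

0.7358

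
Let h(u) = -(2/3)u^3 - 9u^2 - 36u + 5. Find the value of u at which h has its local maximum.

Critical points: h'(u) = -2u^2 - 18u - 36 vanishes at u = -6, -3.
Second-derivative test with h''(u) = -4u - 18: h''(-6) = 6 > 0 ⇒ local minimum; h''(-3) = -6 < 0 ⇒ local maximum.
So the local maximum value is h(-3) = 50.

-3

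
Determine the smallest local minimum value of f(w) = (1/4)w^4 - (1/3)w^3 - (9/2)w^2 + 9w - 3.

f'(w) = w^3 - w^2 - 9w + 9 = 0 at w = -3, 1, 3.
Since f''(w) = 3w^2 - 2w - 9, we get f''(-3) = 24 > 0 ⇒ local minimum; f''(1) = -8 < 0 ⇒ local maximum; f''(3) = 12 > 0 ⇒ local minimum.
Thus f has its smallest local minimum at w = -3, with value -165/4.

-165/4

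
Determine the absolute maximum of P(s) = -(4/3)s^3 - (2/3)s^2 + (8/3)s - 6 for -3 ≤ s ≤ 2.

The derivative is -4s^2 - (4/3)s + 8/3, which vanishes at s = -1 and s = 2/3.
Evaluating at the critical points and endpoints: P(-3) = 16,  P(-1) = -8,  P(2/3) = -398/81,  P(2) = -14.
The maximum over the interval is 16, attained at s = -3.

16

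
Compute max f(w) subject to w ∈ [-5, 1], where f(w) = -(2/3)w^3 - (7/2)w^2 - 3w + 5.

The derivative is -2w^2 - 7w - 3, which vanishes at w = -3 and w = -1/2.
Compare values at every candidate in [-5, 1]: f(-5) = 95/6; f(-3) = 1/2; f(-1/2) = 137/24; f(1) = -13/6.
Hence the absolute maximum is 95/6 at w = -5.

95/6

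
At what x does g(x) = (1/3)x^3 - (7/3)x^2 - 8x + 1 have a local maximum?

-4/3

Critical points: g'(x) = x^2 - (14/3)x - 8 vanishes at x = -4/3, 6.
Since g''(x) = 2x - 14/3, we get g''(-4/3) = -22/3 < 0 ⇒ local maximum; g''(6) = 22/3 > 0 ⇒ local minimum.
So the local maximum value is g(-4/3) = 545/81.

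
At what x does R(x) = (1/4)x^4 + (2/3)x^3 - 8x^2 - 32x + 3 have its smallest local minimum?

4

R'(x) = x^3 + 2x^2 - 16x - 32. Setting R'(x) = 0 gives x ∈ {-4, -2, 4}.
Since R''(x) = 3x^2 + 4x - 16, we get R''(-4) = 16 > 0 ⇒ local minimum; R''(-2) = -12 < 0 ⇒ local maximum; R''(4) = 48 > 0 ⇒ local minimum.
So the smallest local minimum value is R(4) = -439/3.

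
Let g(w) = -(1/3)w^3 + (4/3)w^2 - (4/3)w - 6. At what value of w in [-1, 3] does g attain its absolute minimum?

Differentiating, g'(w) = -w^2 + (8/3)w - 4/3; which vanishes at w = 2/3 and w = 2.
Compare values at every candidate in [-1, 3]: g(-1) = -3,  g(2/3) = -518/81,  g(2) = -6,  g(3) = -7.
Hence the absolute minimum is -7 at w = 3.

3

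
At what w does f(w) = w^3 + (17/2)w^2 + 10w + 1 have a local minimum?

-2/3

f'(w) = 3w^2 + 17w + 10 = 0 at w = -5, -2/3.
f''(w) = 6w + 17. f''(-5) = -13 < 0 ⇒ local maximum; f''(-2/3) = 13 > 0 ⇒ local minimum.
Thus f has its local minimum at w = -2/3, with value -59/27.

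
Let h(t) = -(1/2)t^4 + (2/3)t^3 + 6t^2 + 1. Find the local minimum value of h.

h'(t) = -2t^3 + 2t^2 + 12t. Setting h'(t) = 0 gives t ∈ {-2, 0, 3}.
h''(t) = -6t^2 + 4t + 12. h''(-2) = -20 < 0 ⇒ local maximum; h''(0) = 12 > 0 ⇒ local minimum; h''(3) = -30 < 0 ⇒ local maximum.
Thus h has its local minimum at t = 0, with value 1.

1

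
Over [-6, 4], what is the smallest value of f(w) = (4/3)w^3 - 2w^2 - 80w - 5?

f'(w) = 4w^2 - 4w - 80, whose only zero in [-6, 4] is w = -4.
Compare values at every candidate in [-6, 4]: f(-6) = 115, f(-4) = 593/3, f(4) = -815/3.
So the minimum is f(4) = -815/3.

-815/3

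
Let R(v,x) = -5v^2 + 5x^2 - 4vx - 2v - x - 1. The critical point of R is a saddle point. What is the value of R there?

∂R/∂v = -10v - 4x - 2 = 0 and ∂R/∂x = -4v + 10x - 1 = 0, so (v, x) = (-6/29, 1/58).
The Hessian has R_{vv} = -10, R_{xx} = 10, R_{vx} = -4, giving D = -116 < 0, so the point is a saddle point.
R(-6/29, 1/58) = -93/116.

-93/116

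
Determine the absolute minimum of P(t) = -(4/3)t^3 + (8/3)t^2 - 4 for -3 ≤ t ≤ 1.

P'(t) = -4t^2 + (16/3)t, whose only zero in [-3, 1] is t = 0.
Compare values at every candidate in [-3, 1]: P(-3) = 56,  P(0) = -4,  P(1) = -8/3.
The minimum over the interval is -4, attained at t = 0.

-4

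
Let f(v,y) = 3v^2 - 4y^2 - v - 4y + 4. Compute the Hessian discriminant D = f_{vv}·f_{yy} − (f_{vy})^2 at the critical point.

∂f/∂v = 6v - 1 = 0 and ∂f/∂y = -8y - 4 = 0, so (v, y) = (1/6, -1/2).
The Hessian has f_{vv} = 6, f_{yy} = -8, f_{vy} = 0, giving D = -48 < 0, so the point is a saddle point.
D = (6)·(-8) − (0)^2 = -48.

-48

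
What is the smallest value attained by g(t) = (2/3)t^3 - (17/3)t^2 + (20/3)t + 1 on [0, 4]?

-61/3

g'(t) = 2t^2 - (34/3)t + 20/3, whose only zero in [0, 4] is t = 2/3.
Candidates: g(0) = 1,  g(2/3) = 253/81,  g(4) = -61/3.
Hence the absolute minimum is -61/3 at t = 4.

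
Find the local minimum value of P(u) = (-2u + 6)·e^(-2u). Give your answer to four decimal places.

Differentiating with the product rule gives P'(u) = (4u - 14)·e^(-2u). Since e^(-2u) > 0, the only critical point is u = 7/2.
P''(7/2) has the same sign as 4 > 0, so this is a local minimum.
P(7/2) = (-1)·e^(-7) ≈ -0.0009.

-0.0009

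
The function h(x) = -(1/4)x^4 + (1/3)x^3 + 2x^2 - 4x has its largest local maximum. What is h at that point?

28/3

h'(x) = -x^3 + x^2 + 4x - 4. Setting h'(x) = 0 gives x ∈ {-2, 1, 2}.
h''(x) = -3x^2 + 2x + 4. h''(-2) = -12 < 0 ⇒ local maximum; h''(1) = 3 > 0 ⇒ local minimum; h''(2) = -4 < 0 ⇒ local maximum.
The largest local maximum is h(-2) = 28/3.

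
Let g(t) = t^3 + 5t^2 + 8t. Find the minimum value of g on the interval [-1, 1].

-4

Differentiating, g'(t) = 3t^2 + 10t + 8; which has no zeros in [-1, 1].
Compare values at every candidate in [-1, 1]: g(-1) = -4,  g(1) = 14.
The minimum over the interval is -4, attained at t = -1.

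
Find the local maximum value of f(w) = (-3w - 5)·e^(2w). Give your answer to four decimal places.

0.0197

By the product rule, f'(w) = (-6w - 13)·e^(2w). Since e^(2w) > 0, the only critical point is w = -13/6.
f''(-13/6) has the same sign as -6 < 0, so this is a local maximum.
f(-13/6) = (3/2)·e^(-13/3) ≈ 0.0197.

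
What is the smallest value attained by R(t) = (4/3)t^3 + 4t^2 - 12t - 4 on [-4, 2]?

-32/3

R'(t) = 4t^2 + 8t - 12, which vanishes at t = -3 and t = 1.
Evaluating at the critical points and endpoints: R(-4) = 68/3, R(-3) = 32, R(1) = -32/3, R(2) = -4/3.
The minimum over the interval is -32/3, attained at t = 1.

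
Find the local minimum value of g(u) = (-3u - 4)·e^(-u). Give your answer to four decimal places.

g'(u) = (-3)·e^(-u) + (-3u - 4)·(-1)·e^(-u) = (3u + 1)·e^(-u). Since e^(-u) > 0, the only critical point is u = -1/3.
g''(-1/3) has the same sign as 3 > 0, so this is a local minimum.
g(-1/3) = (-3)·e^(1/3) ≈ -4.1868.

-4.1868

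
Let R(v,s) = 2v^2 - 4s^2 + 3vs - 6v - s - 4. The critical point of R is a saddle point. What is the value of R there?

∂R/∂v = 4v + 3s - 6 = 0 and ∂R/∂s = 3v - 8s - 1 = 0, so (v, s) = (51/41, 14/41).
The Hessian has R_{vv} = 4, R_{ss} = -8, R_{vs} = 3, giving D = -41 < 0, so the point is a saddle point.
R(51/41, 14/41) = -324/41.

-324/41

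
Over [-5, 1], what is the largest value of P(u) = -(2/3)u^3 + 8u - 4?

118/3

The derivative is -2u^2 + 8, whose only zero in [-5, 1] is u = -2.
Compare values at every candidate in [-5, 1]: P(-5) = 118/3,  P(-2) = -44/3,  P(1) = 10/3.
Hence the absolute maximum is 118/3 at u = -5.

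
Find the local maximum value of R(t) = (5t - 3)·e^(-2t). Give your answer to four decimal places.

0.2770

By the product rule, R'(t) = (-10t + 11)·e^(-2t). Since e^(-2t) > 0, the only critical point is t = 11/10.
R''(11/10) has the same sign as -10 < 0, so this is a local maximum.
R(11/10) = (5/2)·e^(-11/5) ≈ 0.2770.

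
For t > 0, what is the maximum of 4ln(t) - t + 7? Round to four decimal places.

8.5452

P'(t) = 4/t − 1 = 0 gives t = 4.
P''(t) = -4/t², which is negative for t > 0, so this is a local maximum.
P(4) = 4·ln(4) - 4 + 7 ≈ 8.5452.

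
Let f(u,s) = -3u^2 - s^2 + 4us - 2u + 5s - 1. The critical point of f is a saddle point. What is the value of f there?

-43/4

∂f/∂u = -6u + 4s - 2 = 0 and ∂f/∂s = 4u - 2s + 5 = 0, so (u, s) = (-4, -11/2).
The Hessian has f_{uu} = -6, f_{ss} = -2, f_{us} = 4, giving D = -4 < 0, so the point is a saddle point.
f(-4, -11/2) = -43/4.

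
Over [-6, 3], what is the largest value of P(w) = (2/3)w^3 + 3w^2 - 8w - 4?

The derivative is 2w^2 + 6w - 8, which vanishes at w = -4 and w = 1.
Compare values at every candidate in [-6, 3]: P(-6) = 8,  P(-4) = 100/3,  P(1) = -25/3,  P(3) = 17.
So the maximum is P(-4) = 100/3.

100/3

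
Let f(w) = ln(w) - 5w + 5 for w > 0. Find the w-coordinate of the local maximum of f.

1/5

f'(w) = 1/w − 5 = 0 gives w = 1/5.
f''(w) = -1/w², which is negative for w > 0, so this is a local maximum.
f(1/5) = 1·ln(1/5) - 1 + 5 ≈ 2.3906.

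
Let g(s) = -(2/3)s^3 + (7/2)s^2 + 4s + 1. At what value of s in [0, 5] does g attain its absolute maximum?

The derivative is -2s^2 + 7s + 4, whose only zero in [0, 5] is s = 4.
Candidates: g(0) = 1, g(4) = 91/3, g(5) = 151/6.
Hence the absolute maximum is 91/3 at s = 4.

4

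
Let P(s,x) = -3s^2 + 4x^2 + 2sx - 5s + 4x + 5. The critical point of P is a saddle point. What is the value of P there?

∂P/∂s = -6s + 2x - 5 = 0 and ∂P/∂x = 2s + 8x + 4 = 0, so (s, x) = (-12/13, -7/26).
The Hessian has P_{ss} = -6, P_{xx} = 8, P_{sx} = 2, giving D = -52 < 0, so the point is a saddle point.
P(-12/13, -7/26) = 88/13.

88/13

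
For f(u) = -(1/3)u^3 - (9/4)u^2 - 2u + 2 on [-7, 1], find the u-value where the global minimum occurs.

The derivative is -u^2 - (9/2)u - 2, which vanishes at u = -4 and u = -1/2.
Evaluating at the critical points and endpoints: f(-7) = 241/12, f(-4) = -14/3, f(-1/2) = 119/48, f(1) = -31/12.
Hence the absolute minimum is -14/3 at u = -4.

-4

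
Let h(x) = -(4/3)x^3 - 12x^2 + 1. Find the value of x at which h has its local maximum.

Critical points: h'(x) = -4x^2 - 24x vanishes at x = -6, 0.
Second-derivative test with h''(x) = -8x - 24: h''(-6) = 24 > 0 ⇒ local minimum; h''(0) = -24 < 0 ⇒ local maximum.
The local maximum is h(0) = 1.

0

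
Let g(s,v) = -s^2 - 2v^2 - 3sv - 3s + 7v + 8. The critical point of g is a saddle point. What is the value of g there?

∂g/∂s = -2s - 3v - 3 = 0 and ∂g/∂v = -3s - 4v + 7 = 0, so (s, v) = (33, -23).
The Hessian has g_{ss} = -2, g_{vv} = -4, g_{sv} = -3, giving D = -1 < 0, so the point is a saddle point.
g(33, -23) = -122.

-122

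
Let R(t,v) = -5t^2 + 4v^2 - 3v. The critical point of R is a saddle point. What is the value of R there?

-9/16

∂R/∂t = -10t = 0 and ∂R/∂v = 8v - 3 = 0, so (t, v) = (0, 3/8).
The Hessian has R_{tt} = -10, R_{vv} = 8, R_{tv} = 0, giving D = -80 < 0, so the point is a saddle point.
R(0, 3/8) = -9/16.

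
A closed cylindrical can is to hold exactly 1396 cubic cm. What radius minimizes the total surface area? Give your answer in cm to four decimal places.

With radius r and height h, πr²h = 1396 so h = 1396/(πr²), and S(r) = 2πr² + 2πrh = 2πr² + 2·1396/r.
S'(r) = 4πr − 2·1396/r² = 0 ⇒ r³ = 1396/(2π), so r ≈ 6.0567 and h = 2r ≈ 12.1134.
S''(r) = 4π + 4·1396/r³ > 0, so this is the minimum; S ≈ 691.4670.

6.0567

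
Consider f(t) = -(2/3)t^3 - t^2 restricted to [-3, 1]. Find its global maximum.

The derivative is -2t^2 - 2t, which vanishes at t = -1 and t = 0.
Evaluating at the critical points and endpoints: f(-3) = 9,  f(-1) = -1/3,  f(0) = 0,  f(1) = -5/3.
Hence the absolute maximum is 9 at t = -3.

9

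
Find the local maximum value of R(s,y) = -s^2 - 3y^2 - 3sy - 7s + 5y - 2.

∂R/∂s = -2s - 3y - 7 = 0 and ∂R/∂y = -3s - 6y + 5 = 0, so (s, y) = (-19, 31/3).
The Hessian has R_{ss} = -2, R_{yy} = -6, R_{sy} = -3, giving D = 3 > 0 with R_{ss} < 0, so the point is a local maximum.
R(-19, 31/3) = 271/3.

271/3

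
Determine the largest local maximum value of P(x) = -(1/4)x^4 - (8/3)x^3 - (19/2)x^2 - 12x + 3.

P'(x) = -x^3 - 8x^2 - 19x - 12 = 0 at x = -4, -3, -1.
P''(x) = -3x^2 - 16x - 19. P''(-4) = -3 < 0 ⇒ local maximum; P''(-3) = 2 > 0 ⇒ local minimum; P''(-1) = -6 < 0 ⇒ local maximum.
The largest local maximum is P(-1) = 95/12.

95/12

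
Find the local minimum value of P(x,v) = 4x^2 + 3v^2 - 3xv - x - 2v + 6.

209/39

∂P/∂x = 8x - 3v - 1 = 0 and ∂P/∂v = -3x + 6v - 2 = 0, so (x, v) = (4/13, 19/39).
The Hessian has P_{xx} = 8, P_{vv} = 6, P_{xv} = -3, giving D = 39 > 0 with P_{xx} > 0, so the point is a local minimum.
P(4/13, 19/39) = 209/39.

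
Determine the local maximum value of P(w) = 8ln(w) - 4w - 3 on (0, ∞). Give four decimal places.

P'(w) = 8/w − 4 = 0 gives w = 2.
P''(w) = -8/w², which is negative for w > 0, so this is a local maximum.
P(2) = 8·ln(2) - 8 - 3 ≈ -5.4548.

-5.4548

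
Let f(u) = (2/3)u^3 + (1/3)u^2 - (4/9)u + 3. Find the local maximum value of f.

Critical points: f'(u) = 2u^2 + (2/3)u - 4/9 vanishes at u = -2/3, 1/3.
Since f''(u) = 4u + 2/3, we get f''(-2/3) = -2 < 0 ⇒ local maximum; f''(1/3) = 2 > 0 ⇒ local minimum.
So the local maximum value is f(-2/3) = 263/81.

263/81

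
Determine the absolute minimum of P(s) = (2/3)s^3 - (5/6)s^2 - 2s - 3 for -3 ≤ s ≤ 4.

P'(s) = 2s^2 - (5/3)s - 2, which vanishes at s = -2/3 and s = 3/2.
Candidates: P(-3) = -45/2; P(-2/3) = -181/81; P(3/2) = -45/8; P(4) = 55/3.
The minimum over the interval is -45/2, attained at s = -3.

-45/2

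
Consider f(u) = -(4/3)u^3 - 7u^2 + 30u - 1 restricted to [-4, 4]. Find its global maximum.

f'(u) = -4u^2 - 14u + 30, whose only zero in [-4, 4] is u = 3/2.
Compare values at every candidate in [-4, 4]: f(-4) = -443/3, f(3/2) = 95/4, f(4) = -235/3.
So the maximum is f(3/2) = 95/4.

95/4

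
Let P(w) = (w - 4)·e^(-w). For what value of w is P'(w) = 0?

5

Differentiating with the product rule gives P'(w) = (-w + 5)·e^(-w). Since e^(-w) > 0, the only critical point is w = 5.
P''(5) has the same sign as -1 < 0, so this is a local maximum.
P(5) = (1)·e^(-5) ≈ 0.0067.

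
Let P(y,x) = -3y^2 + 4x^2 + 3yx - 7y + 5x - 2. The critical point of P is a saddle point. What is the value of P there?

∂P/∂y = -6y + 3x - 7 = 0 and ∂P/∂x = 3y + 8x + 5 = 0, so (y, x) = (-71/57, -3/19).
The Hessian has P_{yy} = -6, P_{xx} = 8, P_{yx} = 3, giving D = -57 < 0, so the point is a saddle point.
P(-71/57, -3/19) = 112/57.

112/57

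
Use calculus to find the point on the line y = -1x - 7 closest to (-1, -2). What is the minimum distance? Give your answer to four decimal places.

2.8284

Minimize D(x)^2 = (x + 1)^2 + (-x - 5)^2.
d/dx[D^2] = 2(x + 1) + 2·(-1)·(-x - 5) = 0 ⇒ x = -3.
Then y = -4 and the distance is √(8) ≈ 2.8284.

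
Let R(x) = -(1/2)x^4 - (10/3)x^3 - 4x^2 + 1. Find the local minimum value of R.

R'(x) = -2x^3 - 10x^2 - 8x = 0 at x = -4, -1, 0.
R''(x) = -6x^2 - 20x - 8. R''(-4) = -24 < 0 ⇒ local maximum; R''(-1) = 6 > 0 ⇒ local minimum; R''(0) = -8 < 0 ⇒ local maximum.
The local minimum is R(-1) = -1/6.

-1/6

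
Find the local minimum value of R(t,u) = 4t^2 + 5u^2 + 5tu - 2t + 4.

∂R/∂t = 8t + 5u - 2 = 0 and ∂R/∂u = 5t + 10u = 0, so (t, u) = (4/11, -2/11).
The Hessian has R_{tt} = 8, R_{uu} = 10, R_{tu} = 5, giving D = 55 > 0 with R_{tt} > 0, so the point is a local minimum.
R(4/11, -2/11) = 40/11.

40/11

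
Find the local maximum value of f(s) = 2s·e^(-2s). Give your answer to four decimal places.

0.3679

By the product rule, f'(s) = (-4s + 2)·e^(-2s). Since e^(-2s) > 0, the only critical point is s = 1/2.
f''(1/2) has the same sign as -4 < 0, so this is a local maximum.
f(1/2) = (1)·e^(-1) ≈ 0.3679.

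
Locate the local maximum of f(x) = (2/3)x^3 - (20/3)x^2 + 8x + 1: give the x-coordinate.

f'(x) = 2x^2 - (40/3)x + 8. Setting f'(x) = 0 gives x ∈ {2/3, 6}.
f''(x) = 4x - 40/3. f''(2/3) = -32/3 < 0 ⇒ local maximum; f''(6) = 32/3 > 0 ⇒ local minimum.
So the local maximum value is f(2/3) = 289/81.

2/3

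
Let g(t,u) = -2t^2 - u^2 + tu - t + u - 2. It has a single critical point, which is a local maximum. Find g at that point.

-12/7

∂g/∂t = -4t + u - 1 = 0 and ∂g/∂u = t - 2u + 1 = 0, so (t, u) = (-1/7, 3/7).
The Hessian has g_{tt} = -4, g_{uu} = -2, g_{tu} = 1, giving D = 7 > 0 with g_{tt} < 0, so the point is a local maximum.
g(-1/7, 3/7) = -12/7.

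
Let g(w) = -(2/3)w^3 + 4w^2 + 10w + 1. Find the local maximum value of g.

Critical points: g'(w) = -2w^2 + 8w + 10 vanishes at w = -1, 5.
Second-derivative test with g''(w) = -4w + 8: g''(-1) = 12 > 0 ⇒ local minimum; g''(5) = -12 < 0 ⇒ local maximum.
The local maximum is g(5) = 203/3.

203/3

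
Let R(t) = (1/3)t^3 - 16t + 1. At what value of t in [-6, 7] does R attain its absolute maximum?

-4

R'(t) = t^2 - 16, which vanishes at t = -4 and t = 4.
Evaluating at the critical points and endpoints: R(-6) = 25,  R(-4) = 131/3,  R(4) = -125/3,  R(7) = 10/3.
The maximum over the interval is 131/3, attained at t = -4.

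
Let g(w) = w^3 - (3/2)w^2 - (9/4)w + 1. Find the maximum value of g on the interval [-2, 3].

g'(w) = 3w^2 - 3w - 9/4, which vanishes at w = -1/2 and w = 3/2.
Candidates: g(-2) = -17/2,  g(-1/2) = 13/8,  g(3/2) = -19/8,  g(3) = 31/4.
So the maximum is g(3) = 31/4.

31/4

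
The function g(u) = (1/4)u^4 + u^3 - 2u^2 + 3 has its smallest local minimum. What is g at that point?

g'(u) = u^3 + 3u^2 - 4u. Setting g'(u) = 0 gives u ∈ {-4, 0, 1}.
Since g''(u) = 3u^2 + 6u - 4, we get g''(-4) = 20 > 0 ⇒ local minimum; g''(0) = -4 < 0 ⇒ local maximum; g''(1) = 5 > 0 ⇒ local minimum.
So the smallest local minimum value is g(-4) = -29.

-29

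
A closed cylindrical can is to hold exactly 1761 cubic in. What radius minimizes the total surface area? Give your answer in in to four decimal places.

With radius r and height h, πr²h = 1761 so h = 1761/(πr²), and S(r) = 2πr² + 2πrh = 2πr² + 2·1761/r.
S'(r) = 4πr − 2·1761/r² = 0 ⇒ r³ = 1761/(2π), so r ≈ 6.5442 and h = 2r ≈ 13.0885.
S''(r) = 4π + 4·1761/r³ > 0, so this is the minimum; S ≈ 807.2737.

6.5442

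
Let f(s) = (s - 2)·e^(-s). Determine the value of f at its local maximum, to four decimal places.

By the product rule, f'(s) = (-s + 3)·e^(-s). Since e^(-s) > 0, the only critical point is s = 3.
f''(3) has the same sign as -1 < 0, so this is a local maximum.
f(3) = (1)·e^(-3) ≈ 0.0498.

0.0498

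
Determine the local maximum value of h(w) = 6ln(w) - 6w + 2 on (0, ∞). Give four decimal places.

h'(w) = 6/w − 6 = 0 gives w = 1.
h''(w) = -6/w², which is negative for w > 0, so this is a local maximum.
h(1) = 6·ln(1) - 6 + 2 ≈ -4.0000.

-4.0000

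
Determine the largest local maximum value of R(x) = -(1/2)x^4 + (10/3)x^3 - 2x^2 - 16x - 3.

43/6

Critical points: R'(x) = -2x^3 + 10x^2 - 4x - 16 vanishes at x = -1, 2, 4.
Second-derivative test with R''(x) = -6x^2 + 20x - 4: R''(-1) = -30 < 0 ⇒ local maximum; R''(2) = 12 > 0 ⇒ local minimum; R''(4) = -20 < 0 ⇒ local maximum.
Thus R has its largest local maximum at x = -1, with value 43/6.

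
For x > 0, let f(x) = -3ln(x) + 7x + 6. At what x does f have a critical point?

f'(x) = -3/x + 7 = 0 gives x = 3/7.
f''(x) = 3/x², which is positive for x > 0, so this is a local minimum.
f(3/7) = -3·ln(3/7) + 3 + 6 ≈ 11.5419.

3/7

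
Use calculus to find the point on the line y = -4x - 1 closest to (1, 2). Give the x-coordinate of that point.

-11/17

Minimize D(x)^2 = (x - 1)^2 + (-4x - 3)^2.
d/dx[D^2] = 2(x - 1) + 2·(-4)·(-4x - 3) = 0 ⇒ x = -11/17.
Then y = 27/17 and the distance is √(49/17) ≈ 1.6977.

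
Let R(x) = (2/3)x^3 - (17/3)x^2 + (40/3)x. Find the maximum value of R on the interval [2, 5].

R'(x) = 2x^2 - (34/3)x + 40/3, whose only zero in [2, 5] is x = 4.
Compare values at every candidate in [2, 5]: R(2) = 28/3; R(4) = 16/3; R(5) = 25/3.
The maximum over the interval is 28/3, attained at x = 2.

28/3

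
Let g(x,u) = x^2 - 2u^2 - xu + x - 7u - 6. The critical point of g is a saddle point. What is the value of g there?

-14/9

∂g/∂x = 2x - u + 1 = 0 and ∂g/∂u = -x - 4u - 7 = 0, so (x, u) = (-11/9, -13/9).
The Hessian has g_{xx} = 2, g_{uu} = -4, g_{xu} = -1, giving D = -9 < 0, so the point is a saddle point.
g(-11/9, -13/9) = -14/9.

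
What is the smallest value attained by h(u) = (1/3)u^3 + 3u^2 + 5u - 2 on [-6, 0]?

-13/3

Differentiating, h'(u) = u^2 + 6u + 5; which vanishes at u = -5 and u = -1.
Evaluating at the critical points and endpoints: h(-6) = 4; h(-5) = 19/3; h(-1) = -13/3; h(0) = -2.
The minimum over the interval is -13/3, attained at u = -1.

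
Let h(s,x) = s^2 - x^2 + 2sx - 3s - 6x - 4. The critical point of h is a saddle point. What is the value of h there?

∂h/∂s = 2s + 2x - 3 = 0 and ∂h/∂x = 2s - 2x - 6 = 0, so (s, x) = (9/4, -3/4).
The Hessian has h_{ss} = 2, h_{xx} = -2, h_{sx} = 2, giving D = -8 < 0, so the point is a saddle point.
h(9/4, -3/4) = -41/8.

-41/8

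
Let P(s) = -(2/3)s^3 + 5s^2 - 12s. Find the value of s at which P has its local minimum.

P'(s) = -2s^2 + 10s - 12 = 0 at s = 2, 3.
P''(s) = -4s + 10. P''(2) = 2 > 0 ⇒ local minimum; P''(3) = -2 < 0 ⇒ local maximum.
Thus P has its local minimum at s = 2, with value -28/3.

2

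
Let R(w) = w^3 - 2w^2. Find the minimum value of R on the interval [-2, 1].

The derivative is 3w^2 - 4w, whose only zero in [-2, 1] is w = 0.
Compare values at every candidate in [-2, 1]: R(-2) = -16; R(0) = 0; R(1) = -1.
Hence the absolute minimum is -16 at w = -2.

-16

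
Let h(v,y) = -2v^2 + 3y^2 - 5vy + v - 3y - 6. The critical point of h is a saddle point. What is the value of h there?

∂h/∂v = -4v - 5y + 1 = 0 and ∂h/∂y = -5v + 6y - 3 = 0, so (v, y) = (-9/49, 17/49).
The Hessian has h_{vv} = -4, h_{yy} = 6, h_{vy} = -5, giving D = -49 < 0, so the point is a saddle point.
h(-9/49, 17/49) = -324/49.

-324/49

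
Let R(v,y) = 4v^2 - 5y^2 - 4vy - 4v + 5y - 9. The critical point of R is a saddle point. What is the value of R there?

∂R/∂v = 8v - 4y - 4 = 0 and ∂R/∂y = -4v - 10y + 5 = 0, so (v, y) = (5/8, 1/4).
The Hessian has R_{vv} = 8, R_{yy} = -10, R_{vy} = -4, giving D = -96 < 0, so the point is a saddle point.
R(5/8, 1/4) = -77/8.

-77/8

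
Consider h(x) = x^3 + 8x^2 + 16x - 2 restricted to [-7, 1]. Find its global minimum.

-65

h'(x) = 3x^2 + 16x + 16, which vanishes at x = -4 and x = -4/3.
Evaluating at the critical points and endpoints: h(-7) = -65, h(-4) = -2, h(-4/3) = -310/27, h(1) = 23.
The minimum over the interval is -65, attained at x = -7.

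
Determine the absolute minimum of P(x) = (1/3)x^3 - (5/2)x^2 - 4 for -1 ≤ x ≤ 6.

-149/6

P'(x) = x^2 - 5x, which vanishes at x = 0 and x = 5.
Candidates: P(-1) = -41/6; P(0) = -4; P(5) = -149/6; P(6) = -22.
The minimum over the interval is -149/6, attained at x = 5.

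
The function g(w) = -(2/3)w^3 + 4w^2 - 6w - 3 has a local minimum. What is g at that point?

-17/3

Critical points: g'(w) = -2w^2 + 8w - 6 vanishes at w = 1, 3.
Since g''(w) = -4w + 8, we get g''(1) = 4 > 0 ⇒ local minimum; g''(3) = -4 < 0 ⇒ local maximum.
So the local minimum value is g(1) = -17/3.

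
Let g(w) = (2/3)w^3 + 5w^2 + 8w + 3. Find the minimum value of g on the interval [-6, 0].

g'(w) = 2w^2 + 10w + 8, which vanishes at w = -4 and w = -1.
Candidates: g(-6) = -9,  g(-4) = 25/3,  g(-1) = -2/3,  g(0) = 3.
Hence the absolute minimum is -9 at w = -6.

-9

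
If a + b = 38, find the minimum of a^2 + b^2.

With a + b = 38, a^2 + b^2 = a^2 + (38 − a)^2.
The derivative 2a − 2(38 − a) = 4a − 76 vanishes at a = 19; second derivative 4 > 0, a minimum.
The minimum is 2·(19)^2 = 722.

722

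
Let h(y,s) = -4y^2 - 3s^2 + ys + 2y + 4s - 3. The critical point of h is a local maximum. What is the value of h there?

∂h/∂y = -8y + s + 2 = 0 and ∂h/∂s = y - 6s + 4 = 0, so (y, s) = (16/47, 34/47).
The Hessian has h_{yy} = -8, h_{ss} = -6, h_{ys} = 1, giving D = 47 > 0 with h_{yy} < 0, so the point is a local maximum.
h(16/47, 34/47) = -57/47.

-57/47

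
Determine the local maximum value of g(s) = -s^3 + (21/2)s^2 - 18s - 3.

51

g'(s) = -3s^2 + 21s - 18. Setting g'(s) = 0 gives s ∈ {1, 6}.
Since g''(s) = -6s + 21, we get g''(1) = 15 > 0 ⇒ local minimum; g''(6) = -15 < 0 ⇒ local maximum.
Thus g has its local maximum at s = 6, with value 51.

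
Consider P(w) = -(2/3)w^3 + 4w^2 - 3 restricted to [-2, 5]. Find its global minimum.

-3

Differentiating, P'(w) = -2w^2 + 8w; which vanishes at w = 0 and w = 4.
Evaluating at the critical points and endpoints: P(-2) = 55/3, P(0) = -3, P(4) = 55/3, P(5) = 41/3.
Hence the absolute minimum is -3 at w = 0.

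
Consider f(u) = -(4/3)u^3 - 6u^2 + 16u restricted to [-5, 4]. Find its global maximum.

26/3

f'(u) = -4u^2 - 12u + 16, which vanishes at u = -4 and u = 1.
Evaluating at the critical points and endpoints: f(-5) = -190/3; f(-4) = -224/3; f(1) = 26/3; f(4) = -352/3.
So the maximum is f(1) = 26/3.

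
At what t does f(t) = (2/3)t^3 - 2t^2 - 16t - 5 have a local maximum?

-2

Critical points: f'(t) = 2t^2 - 4t - 16 vanishes at t = -2, 4.
Second-derivative test with f''(t) = 4t - 4: f''(-2) = -12 < 0 ⇒ local maximum; f''(4) = 12 > 0 ⇒ local minimum.
Thus f has its local maximum at t = -2, with value 41/3.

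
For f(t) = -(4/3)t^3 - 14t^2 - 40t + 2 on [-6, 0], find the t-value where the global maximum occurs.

The derivative is -4t^2 - 28t - 40, which vanishes at t = -5 and t = -2.
Compare values at every candidate in [-6, 0]: f(-6) = 26; f(-5) = 56/3; f(-2) = 110/3; f(0) = 2.
The maximum over the interval is 110/3, attained at t = -2.

-2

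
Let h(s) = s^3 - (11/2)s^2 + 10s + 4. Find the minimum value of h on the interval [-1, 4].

Differentiating, h'(s) = 3s^2 - 11s + 10; which vanishes at s = 5/3 and s = 2.
Compare values at every candidate in [-1, 4]: h(-1) = -25/2,  h(5/3) = 541/54,  h(2) = 10,  h(4) = 20.
So the minimum is h(-1) = -25/2.

-25/2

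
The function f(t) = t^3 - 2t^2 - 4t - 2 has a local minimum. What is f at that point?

-10

Critical points: f'(t) = 3t^2 - 4t - 4 vanishes at t = -2/3, 2.
f''(t) = 6t - 4. f''(-2/3) = -8 < 0 ⇒ local maximum; f''(2) = 8 > 0 ⇒ local minimum.
So the local minimum value is f(2) = -10.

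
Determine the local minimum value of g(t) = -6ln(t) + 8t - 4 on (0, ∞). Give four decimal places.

3.7261

g'(t) = -6/t + 8 = 0 gives t = 3/4.
g''(t) = 6/t², which is positive for t > 0, so this is a local minimum.
g(3/4) = -6·ln(3/4) + 6 - 4 ≈ 3.7261.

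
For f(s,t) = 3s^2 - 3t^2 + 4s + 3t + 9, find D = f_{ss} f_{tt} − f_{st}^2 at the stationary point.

∂f/∂s = 6s + 4 = 0 and ∂f/∂t = -6t + 3 = 0, so (s, t) = (-2/3, 1/2).
The Hessian has f_{ss} = 6, f_{tt} = -6, f_{st} = 0, giving D = -36 < 0, so the point is a saddle point.
D = (6)·(-6) − (0)^2 = -36.

-36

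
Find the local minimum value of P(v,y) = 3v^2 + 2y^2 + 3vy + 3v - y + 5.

∂P/∂v = 6v + 3y + 3 = 0 and ∂P/∂y = 3v + 4y - 1 = 0, so (v, y) = (-1, 1).
The Hessian has P_{vv} = 6, P_{yy} = 4, P_{vy} = 3, giving D = 15 > 0 with P_{vv} > 0, so the point is a local minimum.
P(-1, 1) = 3.

3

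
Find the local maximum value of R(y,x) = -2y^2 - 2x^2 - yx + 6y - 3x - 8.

∂R/∂y = -4y - x + 6 = 0 and ∂R/∂x = -y - 4x - 3 = 0, so (y, x) = (9/5, -6/5).
The Hessian has R_{yy} = -4, R_{xx} = -4, R_{yx} = -1, giving D = 15 > 0 with R_{yy} < 0, so the point is a local maximum.
R(9/5, -6/5) = -4/5.

-4/5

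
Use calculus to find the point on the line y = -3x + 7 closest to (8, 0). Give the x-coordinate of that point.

29/10

Minimize D(x)^2 = (x - 8)^2 + (-3x + 7)^2.
d/dx[D^2] = 2(x - 8) + 2·(-3)·(-3x + 7) = 0 ⇒ x = 29/10.
Then y = -17/10 and the distance is √(289/10) ≈ 5.3759.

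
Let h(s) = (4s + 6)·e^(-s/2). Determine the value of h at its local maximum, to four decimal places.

Differentiating with the product rule gives h'(s) = (-2s + 1)·e^(-s/2). Since e^(-s/2) > 0, the only critical point is s = 1/2.
h''(1/2) has the same sign as -2 < 0, so this is a local maximum.
h(1/2) = (8)·e^(-1/4) ≈ 6.2304.

6.2304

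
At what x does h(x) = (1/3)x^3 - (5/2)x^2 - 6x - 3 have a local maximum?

-1

Critical points: h'(x) = x^2 - 5x - 6 vanishes at x = -1, 6.
Since h''(x) = 2x - 5, we get h''(-1) = -7 < 0 ⇒ local maximum; h''(6) = 7 > 0 ⇒ local minimum.
So the local maximum value is h(-1) = 1/6.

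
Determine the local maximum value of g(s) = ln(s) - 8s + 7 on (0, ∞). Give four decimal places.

3.9206

g'(s) = 1/s − 8 = 0 gives s = 1/8.
g''(s) = -1/s², which is negative for s > 0, so this is a local maximum.
g(1/8) = 1·ln(1/8) - 1 + 7 ≈ 3.9206.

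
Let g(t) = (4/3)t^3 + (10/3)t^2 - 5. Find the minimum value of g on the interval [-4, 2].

Differentiating, g'(t) = 4t^2 + (20/3)t; which vanishes at t = -5/3 and t = 0.
Candidates: g(-4) = -37,  g(-5/3) = -155/81,  g(0) = -5,  g(2) = 19.
So the minimum is g(-4) = -37.

-37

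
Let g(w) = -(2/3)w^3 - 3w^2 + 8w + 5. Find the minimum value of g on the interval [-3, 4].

-161/3

Differentiating, g'(w) = -2w^2 - 6w + 8; whose only zero in [-3, 4] is w = 1.
Compare values at every candidate in [-3, 4]: g(-3) = -28; g(1) = 28/3; g(4) = -161/3.
Hence the absolute minimum is -161/3 at w = 4.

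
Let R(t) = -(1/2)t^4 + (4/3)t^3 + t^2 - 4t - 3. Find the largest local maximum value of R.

R'(t) = -2t^3 + 4t^2 + 2t - 4. Setting R'(t) = 0 gives t ∈ {-1, 1, 2}.
Since R''(t) = -6t^2 + 8t + 2, we get R''(-1) = -12 < 0 ⇒ local maximum; R''(1) = 4 > 0 ⇒ local minimum; R''(2) = -6 < 0 ⇒ local maximum.
Thus R has its largest local maximum at t = -1, with value 1/6.

1/6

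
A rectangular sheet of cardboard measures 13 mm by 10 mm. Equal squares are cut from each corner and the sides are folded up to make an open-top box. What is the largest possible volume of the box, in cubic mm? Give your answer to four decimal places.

With cut size x, the volume is V(x) = x(13 − 2x)(10 − 2x) for 0 < x < 5.
V'(x) = 12x^2 − 92x + 130. Setting V'(x) = 0 gives x ≈ 1.8684 (the root in (0, 5)).
V''(x) = 24x − 92 is negative there, so this is the maximum; V ≈ 108.3995.

108.3995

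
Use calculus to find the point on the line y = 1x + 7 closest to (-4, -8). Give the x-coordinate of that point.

-19/2

Minimize D(x)^2 = (x + 4)^2 + (x + 15)^2.
d/dx[D^2] = 2(x + 4) + 2·1·(x + 15) = 0 ⇒ x = -19/2.
Then y = -5/2 and the distance is √(121/2) ≈ 7.7782.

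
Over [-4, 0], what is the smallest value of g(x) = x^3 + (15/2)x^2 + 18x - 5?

The derivative is 3x^2 + 15x + 18, which vanishes at x = -3 and x = -2.
Candidates: g(-4) = -21; g(-3) = -37/2; g(-2) = -19; g(0) = -5.
The minimum over the interval is -21, attained at x = -4.

-21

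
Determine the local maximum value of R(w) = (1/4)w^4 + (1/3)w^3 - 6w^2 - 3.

-3

Critical points: R'(w) = w^3 + w^2 - 12w vanishes at w = -4, 0, 3.
Second-derivative test with R''(w) = 3w^2 + 2w - 12: R''(-4) = 28 > 0 ⇒ local minimum; R''(0) = -12 < 0 ⇒ local maximum; R''(3) = 21 > 0 ⇒ local minimum.
Thus R has its local maximum at w = 0, with value -3.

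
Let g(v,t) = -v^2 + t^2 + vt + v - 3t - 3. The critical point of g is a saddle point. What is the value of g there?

∂g/∂v = -2v + t + 1 = 0 and ∂g/∂t = v + 2t - 3 = 0, so (v, t) = (1, 1).
The Hessian has g_{vv} = -2, g_{tt} = 2, g_{vt} = 1, giving D = -5 < 0, so the point is a saddle point.
g(1, 1) = -4.

-4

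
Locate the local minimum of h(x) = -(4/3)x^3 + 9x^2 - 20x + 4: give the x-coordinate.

Critical points: h'(x) = -4x^2 + 18x - 20 vanishes at x = 2, 5/2.
h''(x) = -8x + 18. h''(2) = 2 > 0 ⇒ local minimum; h''(5/2) = -2 < 0 ⇒ local maximum.
The local minimum is h(2) = -32/3.

2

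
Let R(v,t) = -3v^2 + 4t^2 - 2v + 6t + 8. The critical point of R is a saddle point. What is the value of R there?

∂R/∂v = -6v - 2 = 0 and ∂R/∂t = 8t + 6 = 0, so (v, t) = (-1/3, -3/4).
The Hessian has R_{vv} = -6, R_{tt} = 8, R_{vt} = 0, giving D = -48 < 0, so the point is a saddle point.
R(-1/3, -3/4) = 73/12.

73/12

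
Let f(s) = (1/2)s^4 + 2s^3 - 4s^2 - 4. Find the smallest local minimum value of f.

f'(s) = 2s^3 + 6s^2 - 8s = 0 at s = -4, 0, 1.
f''(s) = 6s^2 + 12s - 8. f''(-4) = 40 > 0 ⇒ local minimum; f''(0) = -8 < 0 ⇒ local maximum; f''(1) = 10 > 0 ⇒ local minimum.
The smallest local minimum is f(-4) = -68.

-68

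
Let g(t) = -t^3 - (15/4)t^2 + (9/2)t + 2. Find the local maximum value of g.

51/16

Critical points: g'(t) = -3t^2 - (15/2)t + 9/2 vanishes at t = -3, 1/2.
g''(t) = -6t - 15/2. g''(-3) = 21/2 > 0 ⇒ local minimum; g''(1/2) = -21/2 < 0 ⇒ local maximum.
So the local maximum value is g(1/2) = 51/16.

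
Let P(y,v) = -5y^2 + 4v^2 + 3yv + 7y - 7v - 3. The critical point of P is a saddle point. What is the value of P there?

∂P/∂y = -10y + 3v + 7 = 0 and ∂P/∂v = 3y + 8v - 7 = 0, so (y, v) = (77/89, 49/89).
The Hessian has P_{yy} = -10, P_{vv} = 8, P_{yv} = 3, giving D = -89 < 0, so the point is a saddle point.
P(77/89, 49/89) = -169/89.

-169/89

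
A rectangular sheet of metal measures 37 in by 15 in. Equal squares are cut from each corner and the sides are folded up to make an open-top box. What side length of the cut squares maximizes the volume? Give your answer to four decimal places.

3.2944

With cut size x, the volume is V(x) = x(37 − 2x)(15 − 2x) for 0 < x < 7.5.
V'(x) = 12x^2 − 208x + 555. Setting V'(x) = 0 gives x ≈ 3.2944 (the root in (0, 7.5)).
V''(x) = 24x − 208 is negative there, so this is the maximum; V ≈ 842.6900.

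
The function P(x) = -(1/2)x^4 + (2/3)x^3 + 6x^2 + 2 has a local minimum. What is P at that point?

P'(x) = -2x^3 + 2x^2 + 12x. Setting P'(x) = 0 gives x ∈ {-2, 0, 3}.
P''(x) = -6x^2 + 4x + 12. P''(-2) = -20 < 0 ⇒ local maximum; P''(0) = 12 > 0 ⇒ local minimum; P''(3) = -30 < 0 ⇒ local maximum.
Thus P has its local minimum at x = 0, with value 2.

2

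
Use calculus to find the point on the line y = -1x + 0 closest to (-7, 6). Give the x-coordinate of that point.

Minimize D(x)^2 = (x + 7)^2 + (-x - 6)^2.
d/dx[D^2] = 2(x + 7) + 2·(-1)·(-x - 6) = 0 ⇒ x = -13/2.
Then y = 13/2 and the distance is √(1/2) ≈ 0.7071.

-13/2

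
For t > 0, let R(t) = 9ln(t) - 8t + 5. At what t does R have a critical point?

9/8

R'(t) = 9/t − 8 = 0 gives t = 9/8.
R''(t) = -9/t², which is negative for t > 0, so this is a local maximum.
R(9/8) = 9·ln(9/8) - 9 + 5 ≈ -2.9400.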